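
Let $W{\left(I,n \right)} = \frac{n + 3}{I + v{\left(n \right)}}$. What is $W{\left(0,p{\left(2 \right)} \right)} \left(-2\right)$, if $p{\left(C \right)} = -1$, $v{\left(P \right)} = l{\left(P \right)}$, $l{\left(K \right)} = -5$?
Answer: $\frac{4}{5} \approx 0.8$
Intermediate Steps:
$v{\left(P \right)} = -5$
$W{\left(I,n \right)} = \frac{3 + n}{-5 + I}$ ($W{\left(I,n \right)} = \frac{n + 3}{I - 5} = \frac{3 + n}{-5 + I}$)
$W{\left(0,p{\left(2 \right)} \right)} \left(-2\right) = \frac{3 - 1}{-5 + 0} \left(-2\right) = \frac{1}{-5} \cdot 2 \left(-2\right) = \left(- \frac{1}{5}\right) 2 \left(-2\right) = \left(- \frac{2}{5}\right) \left(-2\right) = \frac{4}{5}$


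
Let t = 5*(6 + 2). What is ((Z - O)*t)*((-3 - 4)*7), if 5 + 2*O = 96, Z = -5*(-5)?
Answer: 40180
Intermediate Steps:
Z = 25
O = 91/2 (O = -5/2 + (½)*96 = -5/2 + 48 = 91/2 ≈ 45.500)
t = 40 (t = 5*8 = 40)
((Z - O)*t)*((-3 - 4)*7) = ((25 - 1*91/2)*40)*((-3 - 4)*7) = ((25 - 91/2)*40)*(-7*7) = -41/2*40*(-49) = -820*(-49) = 40180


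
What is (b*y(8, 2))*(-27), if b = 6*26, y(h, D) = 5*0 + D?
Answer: -8424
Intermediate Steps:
y(h, D) = D (y(h, D) = 0 + D = D)
b = 156
(b*y(8, 2))*(-27) = (156*2)*(-27) = 312*(-27) = -8424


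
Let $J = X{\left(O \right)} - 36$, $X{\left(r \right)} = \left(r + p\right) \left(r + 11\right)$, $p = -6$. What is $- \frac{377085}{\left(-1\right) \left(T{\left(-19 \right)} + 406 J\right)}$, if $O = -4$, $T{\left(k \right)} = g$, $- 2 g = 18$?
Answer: $- \frac{75417}{8609} \approx -8.7603$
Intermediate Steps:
$g = -9$ ($g = \left(- \frac{1}{2}\right) 18 = -9$)
$T{\left(k \right)} = -9$
$X{\left(r \right)} = \left(-6 + r\right) \left(11 + r\right)$ ($X{\left(r \right)} = \left(r - 6\right) \left(r + 11\right) = \left(-6 + r\right) \left(11 + r\right)$)
$J = -106$ ($J = \left(-66 + \left(-4\right)^{2} + 5 \left(-4\right)\right) - 36 = \left(-66 + 16 - 20\right) - 36 = -70 - 36 = -106$)
$- \frac{377085}{\left(-1\right) \left(T{\left(-19 \right)} + 406 J\right)} = - \frac{377085}{\left(-1\right) \left(-9 + 406 \left(-106\right)\right)} = - \frac{377085}{\left(-1\right) \left(-9 - 43036\right)} = - \frac{377085}{\left(-1\right) \left(-43045\right)} = - \frac{377085}{43045} = \left(-377085\right) \frac{1}{43045} = - \frac{75417}{8609}$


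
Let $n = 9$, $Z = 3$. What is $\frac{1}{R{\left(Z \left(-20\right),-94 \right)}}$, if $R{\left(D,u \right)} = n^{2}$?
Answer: $\frac{1}{81} \approx 0.012346$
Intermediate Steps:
$R{\left(D,u \right)} = 81$ ($R{\left(D,u \right)} = 9^{2} = 81$)
$\frac{1}{R{\left(Z \left(-20\right),-94 \right)}} = \frac{1}{81}$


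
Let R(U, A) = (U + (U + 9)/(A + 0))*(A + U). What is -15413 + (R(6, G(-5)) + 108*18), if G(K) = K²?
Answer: -66322/5 ≈ -13264.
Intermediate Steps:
R(U, A) = (A + U)*(U + (9 + U)/A) (R(U, A) = (U + (9 + U)/A)*(A + U) = (A + U)*(U + (9 + U)/A))
-15413 + (R(6, G(-5)) + 108*18) = -15413 + ((6² + 9*6 + (-5)²*(9 + 6 + 6² + (-5)²*6))/((-5)²) + 108*18) = -15413 + ((36 + 54 + 25*(9 + 6 + 36 + 25*6))/25 + 1944) = -15413 + ((36 + 54 + 25*(9 + 6 + 36 + 150))/25 + 1944) = -15413 + ((36 + 54 + 25*201)/25 + 1944) = -15413 + ((36 + 54 + 5025)/25 + 1944) = -15413 + ((1/25)*5115 + 1944) = -15413 + (1023/5 + 1944) = -15413 + 10743/5 = -66322/5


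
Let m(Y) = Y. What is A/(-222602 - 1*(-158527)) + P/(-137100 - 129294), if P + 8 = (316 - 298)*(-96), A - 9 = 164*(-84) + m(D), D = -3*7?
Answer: 1892137336/8534597775 ≈ 0.22170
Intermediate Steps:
D = -21
A = -13788 (A = 9 + (164*(-84) - 21) = 9 + (-13776 - 21) = 9 - 13797 = -13788)
P = -1736 (P = -8 + (316 - 298)*(-96) = -8 + 18*(-96) = -8 - 1728 = -1736)
A/(-222602 - 1*(-158527)) + P/(-137100 - 129294) = -13788/(-222602 - 1*(-158527)) - 1736/(-137100 - 129294) = -13788/(-222602 + 158527) - 1736/(-266394) = -13788/(-64075) - 1736*(-1/266394) = -13788*(-1/64075) + 868/133197 = 13788/64075 + 868/133197 = 1892137336/8534597775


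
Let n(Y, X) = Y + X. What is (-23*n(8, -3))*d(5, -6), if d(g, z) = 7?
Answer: -805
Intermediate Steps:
n(Y, X) = X + Y
(-23*n(8, -3))*d(5, -6) = -23*(-3 + 8)*7 = -23*5*7 = -115*7 = -805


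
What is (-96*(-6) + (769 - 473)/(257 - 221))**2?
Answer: 27646564/81 ≈ 3.4132e+5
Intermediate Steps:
(-96*(-6) + (769 - 473)/(257 - 221))**2 = (576 + 296/36)**2 = (576 + 296*(1/36))**2 = (576 + 74/9)**2 = (5258/9)**2 = 27646564/81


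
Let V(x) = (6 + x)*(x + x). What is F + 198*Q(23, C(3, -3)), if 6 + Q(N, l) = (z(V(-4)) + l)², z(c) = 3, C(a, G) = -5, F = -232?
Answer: -628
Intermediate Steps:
V(x) = 2*x*(6 + x) (V(x) = (6 + x)*(2*x) = 2*x*(6 + x))
Q(N, l) = -6 + (3 + l)²
F + 198*Q(23, C(3, -3)) = -232 + 198*(-6 + (3 - 5)²) = -232 + 198*(-6 + (-2)²) = -232 + 198*(-6 + 4) = -232 + 198*(-2) = -232 - 396 = -628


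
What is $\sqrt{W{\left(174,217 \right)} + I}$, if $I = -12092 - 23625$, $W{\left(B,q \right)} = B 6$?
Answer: $i \sqrt{34673} \approx 186.21 i$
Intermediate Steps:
$W{\left(B,q \right)} = 6 B$
$I = -35717$
$\sqrt{W{\left(174,217 \right)} + I} = \sqrt{6 \cdot 174 - 35717} = \sqrt{1044 - 35717} = \sqrt{-34673} = i \sqrt{34673}$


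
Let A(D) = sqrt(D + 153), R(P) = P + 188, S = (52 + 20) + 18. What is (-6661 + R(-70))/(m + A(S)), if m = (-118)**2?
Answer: -91104732/193877533 + 58887*sqrt(3)/193877533 ≈ -0.46938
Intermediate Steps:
S = 90 (S = 72 + 18 = 90)
R(P) = 188 + P
A(D) = sqrt(153 + D)
m = 13924
(-6661 + R(-70))/(m + A(S)) = (-6661 + (188 - 70))/(13924 + sqrt(153 + 90)) = (-6661 + 118)/(13924 + sqrt(243)) = -6543/(13924 + 9*sqrt(3))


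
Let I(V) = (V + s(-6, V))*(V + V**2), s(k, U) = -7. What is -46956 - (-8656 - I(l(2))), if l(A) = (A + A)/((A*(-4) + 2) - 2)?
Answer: -306385/8 ≈ -38298.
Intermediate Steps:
l(A) = -1/2 (l(A) = (2*A)/((-4*A + 2) - 2) = (2*A)/((2 - 4*A) - 2) = (2*A)/((-4*A)) = (2*A)*(-1/(4*A)) = -1/2)
I(V) = (-7 + V)*(V + V**2) (I(V) = (V - 7)*(V + V**2) = (-7 + V)*(V + V**2))
-46956 - (-8656 - I(l(2))) = -46956 - (-8656 - (-1)*(-7 + (-1/2)**2 - 6*(-1/2))/2) = -46956 - (-8656 - (-1)*(-7 + 1/4 + 3)/2) = -46956 - (-8656 - (-1)*(-15)/(2*4)) = -46956 - (-8656 - 1*15/8) = -46956 - (-8656 - 15/8) = -46956 - 1*(-69263/8) = -46956 + 69263/8 = -306385/8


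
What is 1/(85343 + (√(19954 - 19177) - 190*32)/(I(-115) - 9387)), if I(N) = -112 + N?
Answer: 114322119692/9756664959448063 + 418*√777/29269994878344189 ≈ 1.1717e-5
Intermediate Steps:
1/(85343 + (√(19954 - 19177) - 190*32)/(I(-115) - 9387)) = 1/(85343 + (√(19954 - 19177) - 190*32)/((-112 - 115) - 9387)) = 1/(85343 + (√777 - 6080)/(-227 - 9387)) = 1/(85343 + (-6080 + √777)/(-9614)) = 1/(85343 + (-6080 + √777)*(-1/9614)) = 1/(85343 + (160/253 - √777/9614)) = 1/(21591939/253 - √777/9614)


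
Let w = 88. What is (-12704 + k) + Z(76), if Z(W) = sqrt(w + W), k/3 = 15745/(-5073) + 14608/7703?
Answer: -165526597543/13025773 + 2*sqrt(41) ≈ -12695.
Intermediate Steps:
k = -47177351/13025773 (k = 3*(15745/(-5073) + 14608/7703) = 3*(15745*(-1/5073) + 14608*(1/7703)) = 3*(-15745/5073 + 14608/7703) = 3*(-47177351/39077319) = -47177351/13025773 ≈ -3.6218)
Z(W) = sqrt(88 + W)
(-12704 + k) + Z(76) = (-12704 - 47177351/13025773) + sqrt(88 + 76) = -165526597543/13025773 + sqrt(164) = -165526597543/13025773 + 2*sqrt(41)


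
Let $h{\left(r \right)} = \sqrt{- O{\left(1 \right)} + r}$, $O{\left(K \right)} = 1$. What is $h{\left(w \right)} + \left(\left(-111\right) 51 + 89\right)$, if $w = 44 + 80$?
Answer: $-5572 + \sqrt{123} \approx -5560.9$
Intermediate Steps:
$w = 124$
$h{\left(r \right)} = \sqrt{-1 + r}$ ($h{\left(r \right)} = \sqrt{\left(-1\right) 1 + r} = \sqrt{-1 + r}$)
$h{\left(w \right)} + \left(\left(-111\right) 51 + 89\right) = \sqrt{-1 + 124} + \left(\left(-111\right) 51 + 89\right) = \sqrt{123} + \left(-5661 + 89\right) = \sqrt{123} - 5572 = -5572 + \sqrt{123}$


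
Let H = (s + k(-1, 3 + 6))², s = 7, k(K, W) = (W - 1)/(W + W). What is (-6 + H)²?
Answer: 16024009/6561 ≈ 2442.3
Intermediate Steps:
k(K, W) = (-1 + W)/(2*W) (k(K, W) = (-1 + W)/((2*W)) = (-1 + W)*(1/(2*W)) = (-1 + W)/(2*W))
H = 4489/81 (H = (7 + (-1 + (3 + 6))/(2*(3 + 6)))² = (7 + (½)*(-1 + 9)/9)² = (7 + (½)*(⅑)*8)² = (7 + 4/9)² = (67/9)² = 4489/81 ≈ 55.420)
(-6 + H)² = (-6 + 4489/81)² = (4003/81)² = 16024009/6561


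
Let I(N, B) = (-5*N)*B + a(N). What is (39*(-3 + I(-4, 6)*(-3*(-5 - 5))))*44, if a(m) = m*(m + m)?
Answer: 7819812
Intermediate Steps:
a(m) = 2*m**2 (a(m) = m*(2*m) = 2*m**2)
I(N, B) = 2*N**2 - 5*B*N (I(N, B) = (-5*N)*B + 2*N**2 = -5*B*N + 2*N**2 = 2*N**2 - 5*B*N)
(39*(-3 + I(-4, 6)*(-3*(-5 - 5))))*44 = (39*(-3 + (-4*(-5*6 + 2*(-4)))*(-3*(-5 - 5))))*44 = (39*(-3 + (-4*(-30 - 8))*(-3*(-10))))*44 = (39*(-3 - 4*(-38)*30))*44 = (39*(-3 + 152*30))*44 = (39*(-3 + 4560))*44 = (39*4557)*44 = 177723*44 = 7819812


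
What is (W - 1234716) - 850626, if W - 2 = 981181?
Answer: -1104159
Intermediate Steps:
W = 981183 (W = 2 + 981181 = 981183)
(W - 1234716) - 850626 = (981183 - 1234716) - 850626 = -253533 - 850626 = -1104159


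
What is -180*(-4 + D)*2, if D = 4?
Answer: 0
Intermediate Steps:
-180*(-4 + D)*2 = -180*(-4 + 4)*2 = -0*2 = -180*0 = 0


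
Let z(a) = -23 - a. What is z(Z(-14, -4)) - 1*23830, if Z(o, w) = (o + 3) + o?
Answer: -23828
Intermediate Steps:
Z(o, w) = 3 + 2*o (Z(o, w) = (3 + o) + o = 3 + 2*o)
z(Z(-14, -4)) - 1*23830 = (-23 - (3 + 2*(-14))) - 1*23830 = (-23 - (3 - 28)) - 23830 = (-23 - 1*(-25)) - 23830 = (-23 + 25) - 23830 = 2 - 23830 = -23828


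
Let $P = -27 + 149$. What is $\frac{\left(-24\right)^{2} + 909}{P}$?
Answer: $\frac{1485}{122} \approx 12.172$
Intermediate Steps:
$P = 122$
$\frac{\left(-24\right)^{2} + 909}{P} = \frac{\left(-24\right)^{2} + 909}{122} = \left(576 + 909\right) \frac{1}{122} = 1485 \cdot \frac{1}{122} = \frac{1485}{122}$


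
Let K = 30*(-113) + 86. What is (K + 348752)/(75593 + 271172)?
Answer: 345448/346765 ≈ 0.99620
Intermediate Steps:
K = -3304 (K = -3390 + 86 = -3304)
(K + 348752)/(75593 + 271172) = (-3304 + 348752)/(75593 + 271172) = 345448/346765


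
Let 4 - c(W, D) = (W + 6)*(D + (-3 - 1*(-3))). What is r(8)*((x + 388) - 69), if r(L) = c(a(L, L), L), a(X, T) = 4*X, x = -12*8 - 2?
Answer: -66300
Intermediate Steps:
x = -98 (x = -96 - 2 = -98)
c(W, D) = 4 - D*(6 + W) (c(W, D) = 4 - (W + 6)*(D + (-3 - 1*(-3))) = 4 - (6 + W)*(D + (-3 + 3)) = 4 - (6 + W)*(D + 0) = 4 - (6 + W)*D = 4 - D*(6 + W))
r(L) = 4 - 6*L - 4*L² (r(L) = 4 - 6*L - L*4*L = 4 - 6*L - 4*L²)
r(8)*((x + 388) - 69) = (4 - 6*8 - 4*8²)*((-98 + 388) - 69) = (4 - 48 - 4*64)*(290 - 69) = (4 - 48 - 256)*221 = -300*221 = -66300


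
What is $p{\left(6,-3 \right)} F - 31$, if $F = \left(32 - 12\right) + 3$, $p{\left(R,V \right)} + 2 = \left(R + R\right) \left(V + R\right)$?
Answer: $751$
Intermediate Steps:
$p{\left(R,V \right)} = -2 + 2 R \left(R + V\right)$ ($p{\left(R,V \right)} = -2 + \left(R + R\right) \left(V + R\right) = -2 + 2 R \left(R + V\right)$)
$F = 23$ ($F = 20 + 3 = 23$)
$p{\left(6,-3 \right)} F - 31 = \left(-2 + 2 \cdot 6^{2} + 2 \cdot 6 \left(-3\right)\right) 23 - 31 = \left(-2 + 2 \cdot 36 - 36\right) 23 - 31 = \left(-2 + 72 - 36\right) 23 - 31 = 34 \cdot 23 - 31 = 782 - 31 = 751$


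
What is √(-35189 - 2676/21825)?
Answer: I*√74496252297/1455 ≈ 187.59*I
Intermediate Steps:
√(-35189 - 2676/21825) = √(-35189 - 2676*1/21825) = √(-35189 - 892/7275) = √(-256000867/7275) = I*√74496252297/1455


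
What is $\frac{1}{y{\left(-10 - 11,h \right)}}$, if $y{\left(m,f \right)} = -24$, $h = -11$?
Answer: $- \frac{1}{24} \approx -0.041667$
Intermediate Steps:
$\frac{1}{y{\left(-10 - 11,h \right)}} = \frac{1}{-24} = - \frac{1}{24}$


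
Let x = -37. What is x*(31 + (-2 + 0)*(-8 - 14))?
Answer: -2775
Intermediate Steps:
x*(31 + (-2 + 0)*(-8 - 14)) = -37*(31 + (-2 + 0)*(-8 - 14)) = -37*(31 - 2*(-22)) = -37*(31 + 44) = -37*75 = -2775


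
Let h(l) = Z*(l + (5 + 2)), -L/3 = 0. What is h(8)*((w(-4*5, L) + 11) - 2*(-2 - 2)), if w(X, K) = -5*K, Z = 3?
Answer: 855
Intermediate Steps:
L = 0 (L = -3*0 = 0)
h(l) = 21 + 3*l (h(l) = 3*(l + (5 + 2)) = 3*(l + 7) = 3*(7 + l) = 21 + 3*l)
h(8)*((w(-4*5, L) + 11) - 2*(-2 - 2)) = (21 + 3*8)*((-5*0 + 11) - 2*(-2 - 2)) = (21 + 24)*((0 + 11) - 2*(-4)) = 45*(11 + 8) = 45*19 = 855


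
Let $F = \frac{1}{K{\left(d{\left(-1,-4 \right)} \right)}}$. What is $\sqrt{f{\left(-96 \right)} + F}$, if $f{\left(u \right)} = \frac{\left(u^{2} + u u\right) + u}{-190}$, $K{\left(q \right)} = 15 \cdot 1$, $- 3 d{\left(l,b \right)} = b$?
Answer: $\frac{i \sqrt{313329}}{57} \approx 9.8203 i$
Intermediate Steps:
$d{\left(l,b \right)} = - \frac{b}{3}$
$K{\left(q \right)} = 15$
$F = \frac{1}{15} \approx 0.066667$
$f{\left(u \right)} = - \frac{u^{2}}{95} - \frac{u}{190}$ ($f{\left(u \right)} = \left(\left(u^{2} + u^{2}\right) + u\right) \left(- \frac{1}{190}\right) = \left(2 u^{2} + u\right) \left(- \frac{1}{190}\right) = \left(u + 2 u^{2}\right) \left(- \frac{1}{190}\right) = - \frac{u^{2}}{95} - \frac{u}{190}$)
$\sqrt{f{\left(-96 \right)} + F} = \sqrt{\left(- \frac{1}{190}\right) \left(-96\right) \left(1 + 2 \left(-96\right)\right) + \frac{1}{15}} = \sqrt{\left(- \frac{1}{190}\right) \left(-96\right) \left(1 - 192\right) + \frac{1}{15}} = \sqrt{\left(- \frac{1}{190}\right) \left(-96\right) \left(-191\right) + \frac{1}{15}} = \sqrt{- \frac{9168}{95} + \frac{1}{15}} = \sqrt{- \frac{5497}{57}} = \frac{i \sqrt{313329}}{57}$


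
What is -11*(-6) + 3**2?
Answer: 75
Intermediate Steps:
-11*(-6) + 3**2 = 66 + 9 = 75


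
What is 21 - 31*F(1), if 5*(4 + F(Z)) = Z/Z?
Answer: 694/5 ≈ 138.80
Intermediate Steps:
F(Z) = -19/5 (F(Z) = -4 + (Z/Z)/5 = -4 + (1/5)*1 = -4 + 1/5 = -19/5)
21 - 31*F(1) = 21 - 31*(-19/5) = 21 + 589/5 = 694/5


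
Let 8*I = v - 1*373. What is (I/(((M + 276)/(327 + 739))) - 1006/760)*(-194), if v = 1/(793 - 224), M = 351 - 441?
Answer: 523790511557/10054230 ≈ 52097.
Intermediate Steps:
M = -90
v = 1/569 ≈ 0.0017575
I = -53059/1138 (I = (1/569 - 1*373)/8 = (1/569 - 373)/8 = (1/8)*(-212236/569) = -53059/1138 ≈ -46.625)
(I/(((M + 276)/(327 + 739))) - 1006/760)*(-194) = (-53059*(327 + 739)/(-90 + 276)/1138 - 1006/760)*(-194) = (-53059/(1138*(186/1066)) - 1006*1/760)*(-194) = (-53059/(1138*(186*(1/1066))) - 503/380)*(-194) = (-53059/(1138*93/533) - 503/380)*(-194) = (-53059/1138*533/93 - 503/380)*(-194) = (-28280447/105834 - 503/380)*(-194) = -5399902181/20108460*(-194) = 523790511557/10054230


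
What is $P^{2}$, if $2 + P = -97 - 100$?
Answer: $39601$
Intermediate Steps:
$P = -199$ ($P = -2 - 197 = -199$)
$P^{2} = \left(-199\right)^{2} = 39601$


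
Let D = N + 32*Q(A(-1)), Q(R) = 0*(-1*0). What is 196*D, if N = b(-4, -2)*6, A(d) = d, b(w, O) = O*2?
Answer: -4704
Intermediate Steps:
b(w, O) = 2*O
N = -24 (N = (2*(-2))*6 = -4*6 = -24)
Q(R) = 0 (Q(R) = 0*0 = 0)
D = -24 (D = -24 + 32*0 = -24 + 0 = -24)
196*D = 196*(-24) = -4704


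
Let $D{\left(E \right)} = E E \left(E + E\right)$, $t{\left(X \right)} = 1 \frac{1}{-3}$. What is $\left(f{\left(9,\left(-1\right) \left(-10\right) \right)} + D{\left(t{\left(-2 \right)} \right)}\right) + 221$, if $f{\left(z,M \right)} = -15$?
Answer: $\frac{5560}{27} \approx 205.93$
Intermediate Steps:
$t{\left(X \right)} = - \frac{1}{3}$ ($t{\left(X \right)} = 1 \left(- \frac{1}{3}\right) = - \frac{1}{3}$)
$D{\left(E \right)} = 2 E^{3}$ ($D{\left(E \right)} = E^{2} \cdot 2 E = 2 E^{3}$)
$\left(f{\left(9,\left(-1\right) \left(-10\right) \right)} + D{\left(t{\left(-2 \right)} \right)}\right) + 221 = \left(-15 + 2 \left(- \frac{1}{3}\right)^{3}\right) + 221 = \left(-15 + 2 \left(- \frac{1}{27}\right)\right) + 221 = \left(-15 - \frac{2}{27}\right) + 221 = - \frac{407}{27} + 221 = \frac{5560}{27}$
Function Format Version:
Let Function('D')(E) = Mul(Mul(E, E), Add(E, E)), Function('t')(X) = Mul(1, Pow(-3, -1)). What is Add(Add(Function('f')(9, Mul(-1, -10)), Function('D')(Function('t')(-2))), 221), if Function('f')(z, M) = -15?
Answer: Rational(5560, 27) ≈ 205.93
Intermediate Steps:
Function('t')(X) = Rational(-1, 3) (Function('t')(X) = Mul(1, Rational(-1, 3)) = Rational(-1, 3))
Function('D')(E) = Mul(2, Pow(E, 3)) (Function('D')(E) = Mul(Pow(E, 2), Mul(2, E)) = Mul(2, Pow(E, 3)))
Add(Add(Function('f')(9, Mul(-1, -10)), Function('D')(Function('t')(-2))), 221) = Add(Add(-15, Mul(2, Pow(Rational(-1, 3), 3))), 221) = Add(Add(-15, Mul(2, Rational(-1, 27))), 221) = Add(Add(-15, Rational(-2, 27)), 221) = Add(Rational(-407, 27), 221) = Rational(5560, 27)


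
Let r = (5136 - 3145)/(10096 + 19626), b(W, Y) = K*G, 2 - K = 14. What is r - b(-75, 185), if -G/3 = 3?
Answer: -291635/2702 ≈ -107.93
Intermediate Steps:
K = -12 (K = 2 - 1*14 = 2 - 14 = -12)
G = -9 (G = -3*3 = -9)
b(W, Y) = 108 (b(W, Y) = -12*(-9) = 108)
r = 181/2702 (r = 1991/29722 = 1991*(1/29722) = 181/2702 ≈ 0.066987)
r - b(-75, 185) = 181/2702 - 1*108 = 181/2702 - 108 = -291635/2702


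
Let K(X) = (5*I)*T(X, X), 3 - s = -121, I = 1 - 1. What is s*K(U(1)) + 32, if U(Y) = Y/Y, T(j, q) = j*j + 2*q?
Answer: 32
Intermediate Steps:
T(j, q) = j² + 2*q
I = 0
U(Y) = 1
s = 124 (s = 3 - 1*(-121) = 3 + 121 = 124)
K(X) = 0 (K(X) = (5*0)*(X² + 2*X) = 0*(X² + 2*X) = 0)
s*K(U(1)) + 32 = 124*0 + 32 = 0 + 32 = 32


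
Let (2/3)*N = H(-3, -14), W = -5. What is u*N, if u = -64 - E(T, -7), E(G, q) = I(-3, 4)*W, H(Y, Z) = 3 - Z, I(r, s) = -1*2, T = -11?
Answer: -1887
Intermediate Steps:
I(r, s) = -2
E(G, q) = 10 (E(G, q) = -2*(-5) = 10)
u = -74 (u = -64 - 1*10 = -64 - 10 = -74)
N = 51/2 (N = 3*(3 - 1*(-14))/2 = 3*(3 + 14)/2 = (3/2)*17 = 51/2 ≈ 25.500)
u*N = -74*51/2 = -1887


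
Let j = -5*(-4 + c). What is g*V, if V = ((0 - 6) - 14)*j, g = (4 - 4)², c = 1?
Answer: 0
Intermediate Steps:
j = 15 (j = -5*(-4 + 1) = -5*(-3) = 15)
g = 0 (g = 0² = 0)
V = -300 (V = ((0 - 6) - 14)*15 = (-6 - 14)*15 = -20*15 = -300)
g*V = 0*(-300) = 0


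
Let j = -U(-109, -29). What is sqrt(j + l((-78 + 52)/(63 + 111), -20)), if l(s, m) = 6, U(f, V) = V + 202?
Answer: I*sqrt(167) ≈ 12.923*I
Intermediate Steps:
U(f, V) = 202 + V
j = -173 (j = -(202 - 29) = -1*173 = -173)
sqrt(j + l((-78 + 52)/(63 + 111), -20)) = sqrt(-173 + 6) = sqrt(-167) = I*sqrt(167)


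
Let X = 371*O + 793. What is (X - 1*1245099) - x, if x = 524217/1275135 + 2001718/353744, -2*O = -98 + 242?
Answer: -95553758324656383/75178559240 ≈ -1.2710e+6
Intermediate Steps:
O = -72 (O = -(-98 + 242)/2 = -½*144 = -72)
X = -25919 (X = 371*(-72) + 793 = -26712 + 793 = -25919)
x = 456316550063/75178559240 (x = 524217*(1/1275135) + 2001718*(1/353744) = 174739/425045 + 1000859/176872 = 456316550063/75178559240 ≈ 6.0698)
(X - 1*1245099) - x = (-25919 - 1*1245099) - 1*456316550063/75178559240 = (-25919 - 1245099) - 456316550063/75178559240 = -1271018 - 456316550063/75178559240 = -95553758324656383/75178559240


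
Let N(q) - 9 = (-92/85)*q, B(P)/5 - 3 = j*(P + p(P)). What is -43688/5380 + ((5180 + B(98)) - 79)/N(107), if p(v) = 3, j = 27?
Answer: -2242868913/12211255 ≈ -183.67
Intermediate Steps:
B(P) = 420 + 135*P (B(P) = 15 + 5*(27*(P + 3)) = 15 + 5*(27*(3 + P)) = 15 + 5*(81 + 27*P) = 15 + (405 + 135*P) = 420 + 135*P)
N(q) = 9 - 92*q/85 (N(q) = 9 + (-92/85)*q = 9 + (-92*1/85)*q = 9 - 92*q/85)
-43688/5380 + ((5180 + B(98)) - 79)/N(107) = -43688/5380 + ((5180 + (420 + 135*98)) - 79)/(9 - 92/85*107) = -43688*1/5380 + ((5180 + (420 + 13230)) - 79)/(9 - 9844/85) = -10922/1345 + ((5180 + 13650) - 79)/(-9079/85) = -10922/1345 + (18830 - 79)*(-85/9079) = -10922/1345 + 18751*(-85/9079) = -10922/1345 - 1593835/9079 = -2242868913/12211255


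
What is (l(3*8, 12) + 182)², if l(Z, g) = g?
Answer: 37636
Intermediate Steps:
(l(3*8, 12) + 182)² = (12 + 182)² = 194² = 37636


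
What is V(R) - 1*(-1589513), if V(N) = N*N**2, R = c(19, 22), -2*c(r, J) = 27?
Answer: 12696421/8 ≈ 1.5871e+6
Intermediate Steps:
c(r, J) = -27/2 (c(r, J) = -1/2*27 = -27/2)
R = -27/2 ≈ -13.500
V(N) = N**3
V(R) - 1*(-1589513) = (-27/2)**3 - 1*(-1589513) = -19683/8 + 1589513 = 12696421/8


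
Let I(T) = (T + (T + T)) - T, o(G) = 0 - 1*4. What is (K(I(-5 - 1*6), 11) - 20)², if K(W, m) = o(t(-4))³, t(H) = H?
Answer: 7056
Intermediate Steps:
o(G) = -4 (o(G) = 0 - 4 = -4)
I(T) = 2*T (I(T) = (T + 2*T) - T = 3*T - T = 2*T)
K(W, m) = -64 (K(W, m) = (-4)³ = -64)
(K(I(-5 - 1*6), 11) - 20)² = (-64 - 20)² = (-84)² = 7056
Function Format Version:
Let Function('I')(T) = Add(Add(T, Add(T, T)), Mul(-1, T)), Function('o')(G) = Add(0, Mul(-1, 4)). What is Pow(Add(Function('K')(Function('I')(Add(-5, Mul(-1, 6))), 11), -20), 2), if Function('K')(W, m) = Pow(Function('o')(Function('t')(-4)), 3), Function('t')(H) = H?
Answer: 7056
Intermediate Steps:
Function('o')(G) = -4 (Function('o')(G) = Add(0, -4) = -4)
Function('I')(T) = Mul(2, T) (Function('I')(T) = Add(Add(T, Mul(2, T)), Mul(-1, T)) = Add(Mul(3, T), Mul(-1, T)) = Mul(2, T))
Function('K')(W, m) = -64 (Function('K')(W, m) = Pow(-4, 3) = -64)
Pow(Add(Function('K')(Function('I')(Add(-5, Mul(-1, 6))), 11), -20), 2) = Pow(Add(-64, -20), 2) = Pow(-84, 2) = 7056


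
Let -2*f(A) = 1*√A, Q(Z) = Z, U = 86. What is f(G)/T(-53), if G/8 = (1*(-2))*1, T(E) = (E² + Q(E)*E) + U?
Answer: -I/2852 ≈ -0.00035063*I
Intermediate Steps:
T(E) = 86 + 2*E² (T(E) = (E² + E*E) + 86 = (E² + E²) + 86 = 2*E² + 86 = 86 + 2*E²)
G = -16 (G = 8*((1*(-2))*1) = 8*(-2*1) = 8*(-2) = -16)
f(A) = -√A/2
f(G)/T(-53) = (-2*I)/(86 + 2*(-53)²) = (-2*I)/(86 + 2*2809) = (-2*I)/(86 + 5618) = -2*I/5704 = -2*I*(1/5704) = -I/2852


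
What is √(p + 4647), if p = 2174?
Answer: √6821 ≈ 82.589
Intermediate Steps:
√(p + 4647) = √(2174 + 4647) = √6821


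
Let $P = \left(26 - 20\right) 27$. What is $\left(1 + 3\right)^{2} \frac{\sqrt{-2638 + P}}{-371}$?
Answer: $- \frac{32 i \sqrt{619}}{371} \approx - 2.146 i$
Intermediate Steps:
$P = 162$ ($P = 6 \cdot 27 = 162$)
$\left(1 + 3\right)^{2} \frac{\sqrt{-2638 + P}}{-371} = \left(1 + 3\right)^{2} \frac{\sqrt{-2638 + 162}}{-371} = 4^{2} \sqrt{-2476} \left(- \frac{1}{371}\right) = 16 \cdot 2 i \sqrt{619} \left(- \frac{1}{371}\right) = 16 \left(- \frac{2 i \sqrt{619}}{371}\right) = - \frac{32 i \sqrt{619}}{371}$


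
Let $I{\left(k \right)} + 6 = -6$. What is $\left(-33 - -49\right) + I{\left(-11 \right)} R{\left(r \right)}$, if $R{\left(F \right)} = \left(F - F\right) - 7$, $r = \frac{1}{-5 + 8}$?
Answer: $100$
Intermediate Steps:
$I{\left(k \right)} = -12$ ($I{\left(k \right)} = -6 - 6 = -12$)
$r = \frac{1}{3} \approx 0.33333$
$R{\left(F \right)} = -7$ ($R{\left(F \right)} = 0 - 7 = -7$)
$\left(-33 - -49\right) + I{\left(-11 \right)} R{\left(r \right)} = \left(-33 - -49\right) - -84 = \left(-33 + 49\right) + 84 = 16 + 84 = 100$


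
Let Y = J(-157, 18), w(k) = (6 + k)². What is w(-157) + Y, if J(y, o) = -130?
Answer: 22671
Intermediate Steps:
Y = -130
w(-157) + Y = (6 - 157)² - 130 = (-151)² - 130 = 22801 - 130 = 22671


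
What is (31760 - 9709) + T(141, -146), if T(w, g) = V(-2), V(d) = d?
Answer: 22049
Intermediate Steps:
T(w, g) = -2
(31760 - 9709) + T(141, -146) = (31760 - 9709) - 2 = 22051 - 2 = 22049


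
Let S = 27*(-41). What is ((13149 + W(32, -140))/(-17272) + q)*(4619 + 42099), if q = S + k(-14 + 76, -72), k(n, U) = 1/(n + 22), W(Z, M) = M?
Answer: -1340776750535/25908 ≈ -5.1751e+7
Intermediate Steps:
k(n, U) = 1/(22 + n)
S = -1107
q = -92987/84 (q = -1107 + 1/(22 + (-14 + 76)) = -1107 + 1/(22 + 62) = -1107 + 1/84 = -92987/84 ≈ -1107.0)
((13149 + W(32, -140))/(-17272) + q)*(4619 + 42099) = ((13149 - 140)/(-17272) - 92987/84)*(4619 + 42099) = (13009*(-1/17272) - 92987/84)*46718 = (-13009/17272 - 92987/84)*46718 = -401791055/362712*46718 = -1340776750535/25908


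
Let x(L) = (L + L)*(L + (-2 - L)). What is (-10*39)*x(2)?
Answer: 3120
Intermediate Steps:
x(L) = -4*L (x(L) = (2*L)*(-2) = -4*L)
(-10*39)*x(2) = (-10*39)*(-4*2) = -390*(-8) = 3120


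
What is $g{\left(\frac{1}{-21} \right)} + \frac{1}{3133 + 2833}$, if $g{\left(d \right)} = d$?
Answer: $- \frac{5945}{125286} \approx -0.047451$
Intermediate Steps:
$g{\left(\frac{1}{-21} \right)} + \frac{1}{3133 + 2833} = \frac{1}{-21} + \frac{1}{3133 + 2833} = - \frac{1}{21} + \frac{1}{5966} = - \frac{5945}{125286}$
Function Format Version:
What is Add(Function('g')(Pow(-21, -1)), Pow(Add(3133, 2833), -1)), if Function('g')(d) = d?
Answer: Rational(-5945, 125286) ≈ -0.047451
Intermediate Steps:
Add(Function('g')(Pow(-21, -1)), Pow(Add(3133, 2833), -1)) = Add(Pow(-21, -1), Pow(Add(3133, 2833), -1)) = Add(Rational(-1, 21), Pow(5966, -1)) = Add(Rational(-1, 21), Rational(1, 5966)) = Rational(-5945, 125286)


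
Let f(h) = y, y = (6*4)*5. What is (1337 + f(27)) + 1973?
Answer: 3430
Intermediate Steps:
y = 120 (y = 24*5 = 120)
f(h) = 120
(1337 + f(27)) + 1973 = (1337 + 120) + 1973 = 1457 + 1973 = 3430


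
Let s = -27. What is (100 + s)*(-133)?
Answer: -9709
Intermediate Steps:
(100 + s)*(-133) = (100 - 27)*(-133) = 73*(-133) = -9709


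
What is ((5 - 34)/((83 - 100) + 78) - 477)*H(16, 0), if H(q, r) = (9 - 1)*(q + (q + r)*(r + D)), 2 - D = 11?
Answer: 29825024/61 ≈ 4.8894e+5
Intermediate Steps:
D = -9 (D = 2 - 1*11 = 2 - 11 = -9)
H(q, r) = 8*q + 8*(-9 + r)*(q + r) (H(q, r) = (9 - 1)*(q + (q + r)*(r - 9)) = 8*(q + (q + r)*(-9 + r)) = 8*(q + (-9 + r)*(q + r)) = 8*q + 8*(-9 + r)*(q + r))
((5 - 34)/((83 - 100) + 78) - 477)*H(16, 0) = ((5 - 34)/((83 - 100) + 78) - 477)*(-72*0 - 64*16 + 8*0**2 + 8*16*0) = (-29/(-17 + 78) - 477)*(0 - 1024 + 8*0 + 0) = (-29/61 - 477)*(0 - 1024 + 0 + 0) = (-29*1/61 - 477)*(-1024) = (-29/61 - 477)*(-1024) = -29126/61*(-1024) = 29825024/61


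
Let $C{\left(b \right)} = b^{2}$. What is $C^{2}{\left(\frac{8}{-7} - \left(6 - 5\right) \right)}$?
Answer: $\frac{50625}{2401} \approx 21.085$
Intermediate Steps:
$C^{2}{\left(\frac{8}{-7} - \left(6 - 5\right) \right)} = \left(\left(\frac{8}{-7} - \left(6 - 5\right)\right)^{2}\right)^{2} = \left(\left(8 \left(- \frac{1}{7}\right) - 1\right)^{2}\right)^{2} = \left(\left(- \frac{8}{7} - 1\right)^{2}\right)^{2} = \left(\left(- \frac{15}{7}\right)^{2}\right)^{2} = \left(\frac{225}{49}\right)^{2} = \frac{50625}{2401}$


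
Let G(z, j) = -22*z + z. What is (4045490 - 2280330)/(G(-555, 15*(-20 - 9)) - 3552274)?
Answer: -1765160/3540619 ≈ -0.49855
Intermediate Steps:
G(z, j) = -21*z
(4045490 - 2280330)/(G(-555, 15*(-20 - 9)) - 3552274) = (4045490 - 2280330)/(-21*(-555) - 3552274) = 1765160/(11655 - 3552274) = 1765160/(-3540619) = 1765160*(-1/3540619) = -1765160/3540619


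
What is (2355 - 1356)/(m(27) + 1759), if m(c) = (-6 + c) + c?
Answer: 999/1807 ≈ 0.55285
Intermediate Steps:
m(c) = -6 + 2*c
(2355 - 1356)/(m(27) + 1759) = (2355 - 1356)/((-6 + 2*27) + 1759) = 999/((-6 + 54) + 1759) = 999/(48 + 1759) = 999/1807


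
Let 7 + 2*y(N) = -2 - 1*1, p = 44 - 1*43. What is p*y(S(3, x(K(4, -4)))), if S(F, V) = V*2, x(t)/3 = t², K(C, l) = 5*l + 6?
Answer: -5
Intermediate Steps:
K(C, l) = 6 + 5*l
x(t) = 3*t²
p = 1 (p = 44 - 43 = 1)
S(F, V) = 2*V
y(N) = -5 (y(N) = -7/2 + (-2 - 1*1)/2 = -7/2 + (-2 - 1)/2 = -7/2 + (½)*(-3) = -7/2 - 3/2 = -5)
p*y(S(3, x(K(4, -4)))) = 1*(-5) = -5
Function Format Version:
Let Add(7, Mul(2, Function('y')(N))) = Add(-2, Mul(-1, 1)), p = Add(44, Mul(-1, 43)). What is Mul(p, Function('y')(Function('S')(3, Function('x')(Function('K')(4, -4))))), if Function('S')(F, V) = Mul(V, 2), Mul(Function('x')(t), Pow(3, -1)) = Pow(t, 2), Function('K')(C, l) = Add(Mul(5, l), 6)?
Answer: -5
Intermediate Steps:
Function('K')(C, l) = Add(6, Mul(5, l))
Function('x')(t) = Mul(3, Pow(t, 2))
p = 1 (p = Add(44, -43) = 1)
Function('S')(F, V) = Mul(2, V)
Function('y')(N) = -5 (Function('y')(N) = Add(Rational(-7, 2), Mul(Rational(1, 2), Add(-2, Mul(-1, 1)))) = Add(Rational(-7, 2), Mul(Rational(1, 2), Add(-2, -1))) = Add(Rational(-7, 2), Mul(Rational(1, 2), -3)) = Add(Rational(-7, 2), Rational(-3, 2)) = -5)
Mul(p, Function('y')(Function('S')(3, Function('x')(Function('K')(4, -4))))) = Mul(1, -5) = -5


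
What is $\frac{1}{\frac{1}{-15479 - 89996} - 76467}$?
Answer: $- \frac{105475}{8065356826} \approx -1.3078 \cdot 10^{-5}$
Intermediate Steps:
$\frac{1}{\frac{1}{-15479 - 89996} - 76467} = \frac{1}{\frac{1}{-105475} - 76467} = \frac{1}{- \frac{1}{105475} - 76467} = \frac{1}{- \frac{8065356826}{105475}} = - \frac{105475}{8065356826}$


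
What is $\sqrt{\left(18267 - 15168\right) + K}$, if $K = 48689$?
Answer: $22 \sqrt{107} \approx 227.57$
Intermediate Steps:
$\sqrt{\left(18267 - 15168\right) + K} = \sqrt{\left(18267 - 15168\right) + 48689} = \sqrt{3099 + 48689} = \sqrt{51788} = 22 \sqrt{107}$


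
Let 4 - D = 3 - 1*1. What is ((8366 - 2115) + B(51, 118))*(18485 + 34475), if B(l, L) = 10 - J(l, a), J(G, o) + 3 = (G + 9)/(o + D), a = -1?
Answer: 328563840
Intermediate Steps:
D = 2 (D = 4 - (3 - 1*1) = 4 - (3 - 1) = 4 - 1*2 = 4 - 2 = 2)
J(G, o) = -3 + (9 + G)/(2 + o) (J(G, o) = -3 + (G + 9)/(o + 2) = -3 + (9 + G)/(2 + o))
B(l, L) = 4 - l (B(l, L) = 10 - (3 + l - 3*(-1))/(2 - 1) = 10 - (3 + l + 3)/1 = 10 - (6 + l) = 10 + (-6 - l) = 4 - l)
((8366 - 2115) + B(51, 118))*(18485 + 34475) = ((8366 - 2115) + (4 - 1*51))*(18485 + 34475) = (6251 + (4 - 51))*52960 = (6251 - 47)*52960 = 6204*52960 = 328563840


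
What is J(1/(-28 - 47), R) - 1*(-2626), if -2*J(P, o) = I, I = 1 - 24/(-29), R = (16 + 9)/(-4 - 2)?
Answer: 152255/58 ≈ 2625.1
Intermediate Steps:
R = -25/6 (R = 25/(-6) = 25*(-1/6) = -25/6 ≈ -4.1667)
I = 53/29 (I = 1 - 24*(-1)/29 = 1 - 1*(-24/29) = 1 + 24/29 = 53/29 ≈ 1.8276)
J(P, o) = -53/58 (J(P, o) = -1/2*53/29 = -53/58)
J(1/(-28 - 47), R) - 1*(-2626) = -53/58 - 1*(-2626) = -53/58 + 2626 = 152255/58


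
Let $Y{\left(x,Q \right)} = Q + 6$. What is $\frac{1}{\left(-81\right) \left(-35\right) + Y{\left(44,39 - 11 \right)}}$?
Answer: $\frac{1}{2869} \approx 0.00034855$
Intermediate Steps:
$Y{\left(x,Q \right)} = 6 + Q$
$\frac{1}{\left(-81\right) \left(-35\right) + Y{\left(44,39 - 11 \right)}} = \frac{1}{\left(-81\right) \left(-35\right) + \left(6 + \left(39 - 11\right)\right)} = \frac{1}{2835 + \left(6 + \left(39 - 11\right)\right)} = \frac{1}{2835 + \left(6 + 28\right)} = \frac{1}{2835 + 34} = \frac{1}{2869}$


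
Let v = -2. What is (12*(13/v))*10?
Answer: -780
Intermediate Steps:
(12*(13/v))*10 = (12*(13/(-2)))*10 = (12*(13*(-½)))*10 = (12*(-13/2))*10 = -78*10 = -780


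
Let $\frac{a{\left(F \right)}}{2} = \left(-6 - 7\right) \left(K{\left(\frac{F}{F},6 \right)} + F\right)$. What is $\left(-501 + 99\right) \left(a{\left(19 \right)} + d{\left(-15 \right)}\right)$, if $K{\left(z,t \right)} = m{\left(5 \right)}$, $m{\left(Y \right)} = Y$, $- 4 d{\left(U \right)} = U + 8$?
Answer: $\frac{500289}{2} \approx 2.5014 \cdot 10^{5}$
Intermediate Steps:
$d{\left(U \right)} = -2 - \frac{U}{4}$ ($d{\left(U \right)} = - \frac{U + 8}{4} = - \frac{8 + U}{4} = -2 - \frac{U}{4}$)
$K{\left(z,t \right)} = 5$
$a{\left(F \right)} = -130 - 26 F$ ($a{\left(F \right)} = 2 \left(-6 - 7\right) \left(5 + F\right) = 2 \left(- 13 \left(5 + F\right)\right) = 2 \left(-65 - 13 F\right) = -130 - 26 F$)
$\left(-501 + 99\right) \left(a{\left(19 \right)} + d{\left(-15 \right)}\right) = \left(-501 + 99\right) \left(\left(-130 - 494\right) - - \frac{7}{4}\right) = - 402 \left(\left(-130 - 494\right) + \left(-2 + \frac{15}{4}\right)\right) = - 402 \left(-624 + \frac{7}{4}\right) = \left(-402\right) \left(- \frac{2489}{4}\right) = \frac{500289}{2}$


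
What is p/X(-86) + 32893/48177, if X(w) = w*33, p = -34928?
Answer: 296012765/22787721 ≈ 12.990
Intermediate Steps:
X(w) = 33*w
p/X(-86) + 32893/48177 = -34928/(33*(-86)) + 32893/48177 = -34928/(-2838) + 32893*(1/48177) = -34928*(-1/2838) + 32893/48177 = 17464/1419 + 32893/48177 = 296012765/22787721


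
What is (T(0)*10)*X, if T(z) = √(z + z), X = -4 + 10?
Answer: 0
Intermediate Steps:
X = 6
T(z) = √2*√z (T(z) = √(2*z) = √2*√z)
(T(0)*10)*X = ((√2*√0)*10)*6 = ((√2*0)*10)*6 = (0*10)*6 = 0*6 = 0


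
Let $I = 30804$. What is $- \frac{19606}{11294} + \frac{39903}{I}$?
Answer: $- \frac{25546457}{57983396} \approx -0.44058$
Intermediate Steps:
$- \frac{19606}{11294} + \frac{39903}{I} = - \frac{19606}{11294} + \frac{39903}{30804} = \left(-19606\right) \frac{1}{11294} + 39903 \cdot \frac{1}{30804} = - \frac{9803}{5647} + \frac{13301}{10268} = - \frac{25546457}{57983396}$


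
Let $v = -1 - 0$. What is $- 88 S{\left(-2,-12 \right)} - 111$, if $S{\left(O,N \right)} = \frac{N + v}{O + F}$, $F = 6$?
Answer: $175$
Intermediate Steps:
$v = -1$ ($v = -1 + 0 = -1$)
$S{\left(O,N \right)} = \frac{-1 + N}{6 + O}$ ($S{\left(O,N \right)} = \frac{N - 1}{O + 6} = \frac{-1 + N}{6 + O}$)
$- 88 S{\left(-2,-12 \right)} - 111 = - 88 \frac{-1 - 12}{6 - 2} - 111 = - 88 \cdot \frac{1}{4} \left(-13\right) - 111 = \left(-88\right) \left(- \frac{13}{4}\right) - 111 = 286 - 111 = 175$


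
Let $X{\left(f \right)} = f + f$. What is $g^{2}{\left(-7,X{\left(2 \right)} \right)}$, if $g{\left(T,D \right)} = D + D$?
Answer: $64$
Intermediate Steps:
$X{\left(f \right)} = 2 f$
$g{\left(T,D \right)} = 2 D$
$g^{2}{\left(-7,X{\left(2 \right)} \right)} = \left(2 \cdot 2 \cdot 2\right)^{2} = \left(2 \cdot 4\right)^{2} = 8^{2} = 64$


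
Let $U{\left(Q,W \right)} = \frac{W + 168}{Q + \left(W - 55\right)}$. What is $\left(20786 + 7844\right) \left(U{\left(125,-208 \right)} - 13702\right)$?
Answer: $- \frac{27067317340}{69} \approx -3.9228 \cdot 10^{8}$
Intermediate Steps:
$U{\left(Q,W \right)} = \frac{168 + W}{-55 + Q + W}$ ($U{\left(Q,W \right)} = \frac{168 + W}{Q + \left(W - 55\right)} = \frac{168 + W}{Q + \left(-55 + W\right)} = \frac{168 + W}{-55 + Q + W}$)
$\left(20786 + 7844\right) \left(U{\left(125,-208 \right)} - 13702\right) = \left(20786 + 7844\right) \left(\frac{168 - 208}{-55 + 125 - 208} - 13702\right) = 28630 \left(\frac{1}{-138} \left(-40\right) - 13702\right) = 28630 \left(\left(- \frac{1}{138}\right) \left(-40\right) - 13702\right) = 28630 \left(\frac{20}{69} - 13702\right) = 28630 \left(- \frac{945418}{69}\right) = - \frac{27067317340}{69}$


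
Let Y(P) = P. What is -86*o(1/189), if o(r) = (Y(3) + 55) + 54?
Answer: -9632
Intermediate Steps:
o(r) = 112 (o(r) = (3 + 55) + 54 = 58 + 54 = 112)
-86*o(1/189) = -86*112 = -9632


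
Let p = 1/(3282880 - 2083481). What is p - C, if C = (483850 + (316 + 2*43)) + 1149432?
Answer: -1959438955915/1199399 ≈ -1.6337e+6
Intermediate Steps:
C = 1633684 (C = (483850 + (316 + 86)) + 1149432 = (483850 + 402) + 1149432 = 484252 + 1149432 = 1633684)
p = 1/1199399 ≈ 8.3375e-7
p - C = 1/1199399 - 1*1633684 = 1/1199399 - 1633684 = -1959438955915/1199399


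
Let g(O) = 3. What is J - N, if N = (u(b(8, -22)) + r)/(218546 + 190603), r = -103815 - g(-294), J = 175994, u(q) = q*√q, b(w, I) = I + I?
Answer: 1846355716/10491 + 88*I*√11/409149 ≈ 1.7599e+5 + 0.00071334*I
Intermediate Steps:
b(w, I) = 2*I
u(q) = q^(3/2)
r = -103818 (r = -103815 - 1*3 = -103815 - 3 = -103818)
N = -2662/10491 - 88*I*√11/409149 (N = ((2*(-22))^(3/2) - 103818)/(218546 + 190603) = ((-44)^(3/2) - 103818)/409149 = (-88*I*√11 - 103818)*(1/409149) = (-103818 - 88*I*√11)*(1/409149) = -2662/10491 - 88*I*√11/409149 ≈ -0.25374 - 0.00071334*I)
J - N = 175994 - (-2662/10491 - 88*I*√11/409149) = 175994 + (2662/10491 + 88*I*√11/409149) = 1846355716/10491 + 88*I*√11/409149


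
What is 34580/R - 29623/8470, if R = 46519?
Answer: -8968097/3256330 ≈ -2.7541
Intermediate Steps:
34580/R - 29623/8470 = 34580/46519 - 29623/8470 = 34580*(1/46519) - 29623*1/8470 = 34580/46519 - 2693/770 = -8968097/3256330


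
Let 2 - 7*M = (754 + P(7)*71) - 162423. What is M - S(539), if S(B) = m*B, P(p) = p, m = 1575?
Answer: -5781301/7 ≈ -8.2590e+5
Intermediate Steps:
S(B) = 1575*B
M = 161174/7 (M = 2/7 - ((754 + 7*71) - 162423)/7 = 2/7 - ((754 + 497) - 162423)/7 = 2/7 - (1251 - 162423)/7 = 2/7 - 1/7*(-161172) = 2/7 + 161172/7 = 161174/7 ≈ 23025.)
M - S(539) = 161174/7 - 1575*539 = 161174/7 - 1*848925 = 161174/7 - 848925 = -5781301/7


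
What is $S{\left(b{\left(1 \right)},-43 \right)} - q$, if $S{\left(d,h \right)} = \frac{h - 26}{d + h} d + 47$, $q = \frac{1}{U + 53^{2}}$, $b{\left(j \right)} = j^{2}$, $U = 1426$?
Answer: $\frac{412003}{8470} \approx 48.643$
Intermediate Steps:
$q = \frac{1}{4235}$ ($q = \frac{1}{1426 + 53^{2}} = \frac{1}{1426 + 2809} = \frac{1}{4235} \approx 0.00023613$)
$S{\left(d,h \right)} = 47 + \frac{d \left(-26 + h\right)}{d + h}$ ($S{\left(d,h \right)} = \frac{-26 + h}{d + h} d + 47 = \frac{d \left(-26 + h\right)}{d + h} + 47 = 47 + \frac{d \left(-26 + h\right)}{d + h}$)
$S{\left(b{\left(1 \right)},-43 \right)} - q = \frac{21 \cdot 1^{2} + 47 \left(-43\right) + 1^{2} \left(-43\right)}{1^{2} - 43} - \frac{1}{4235} = \frac{21 \cdot 1 - 2021 + 1 \left(-43\right)}{1 - 43} - \frac{1}{4235} = \frac{21 - 2021 - 43}{-42} - \frac{1}{4235} = \left(- \frac{1}{42}\right) \left(-2043\right) - \frac{1}{4235} = \frac{681}{14} - \frac{1}{4235} = \frac{412003}{8470}$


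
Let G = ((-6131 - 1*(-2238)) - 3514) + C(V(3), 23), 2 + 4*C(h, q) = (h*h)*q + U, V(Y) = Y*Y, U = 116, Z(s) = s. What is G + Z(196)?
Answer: -26867/4 ≈ -6716.8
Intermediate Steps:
V(Y) = Y²
C(h, q) = 57/2 + q*h²/4 (C(h, q) = -½ + ((h*h)*q + 116)/4 = -½ + (h²*q + 116)/4 = -½ + (q*h² + 116)/4 = -½ + (116 + q*h²)/4 = -½ + (29 + q*h²/4) = 57/2 + q*h²/4)
G = -27651/4 (G = ((-6131 - 1*(-2238)) - 3514) + (57/2 + (¼)*23*(3²)²) = ((-6131 + 2238) - 3514) + (57/2 + (¼)*23*9²) = (-3893 - 3514) + (57/2 + (¼)*23*81) = -7407 + (57/2 + 1863/4) = -7407 + 1977/4 = -27651/4 ≈ -6912.8)
G + Z(196) = -27651/4 + 196 = -26867/4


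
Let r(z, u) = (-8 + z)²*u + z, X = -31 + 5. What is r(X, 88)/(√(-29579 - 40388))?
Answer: -101702*I*√69967/69967 ≈ -384.49*I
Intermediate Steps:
X = -26
r(z, u) = z + u*(-8 + z)² (r(z, u) = u*(-8 + z)² + z = z + u*(-8 + z)²)
r(X, 88)/(√(-29579 - 40388)) = (-26 + 88*(-8 - 26)²)/(√(-29579 - 40388)) = (-26 + 88*(-34)²)/(√(-69967)) = (-26 + 88*1156)/((I*√69967)) = (-26 + 101728)*(-I*√69967/69967) = 101702*(-I*√69967/69967) = -101702*I*√69967/69967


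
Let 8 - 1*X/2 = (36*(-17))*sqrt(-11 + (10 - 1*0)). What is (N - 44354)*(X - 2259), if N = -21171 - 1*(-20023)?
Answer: 102060986 - 55694448*I ≈ 1.0206e+8 - 5.5694e+7*I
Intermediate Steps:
N = -1148 (N = -21171 + 20023 = -1148)
X = 16 + 1224*I (X = 16 - 2*36*(-17)*sqrt(-11 + (10 - 1*0)) = 16 - (-1224)*sqrt(-11 + (10 + 0)) = 16 - (-1224)*sqrt(-11 + 10) = 16 - (-1224)*sqrt(-1) = 16 - (-1224)*I = 16 + 1224*I ≈ 16.0 + 1224.0*I)
(N - 44354)*(X - 2259) = (-1148 - 44354)*((16 + 1224*I) - 2259) = -45502*(-2243 + 1224*I) = 102060986 - 55694448*I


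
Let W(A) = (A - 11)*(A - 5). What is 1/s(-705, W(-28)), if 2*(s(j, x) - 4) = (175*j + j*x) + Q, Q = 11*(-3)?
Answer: -2/1030735 ≈ -1.9404e-6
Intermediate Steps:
W(A) = (-11 + A)*(-5 + A)
Q = -33
s(j, x) = -25/2 + 175*j/2 + j*x/2 (s(j, x) = 4 + ((175*j + j*x) - 33)/2 = 4 + (-33 + 175*j + j*x)/2 = 4 + (-33/2 + 175*j/2 + j*x/2) = -25/2 + 175*j/2 + j*x/2)
1/s(-705, W(-28)) = 1/(-25/2 + (175/2)*(-705) + (½)*(-705)*(55 + (-28)² - 16*(-28))) = 1/(-25/2 - 123375/2 + (½)*(-705)*(55 + 784 + 448)) = 1/(-25/2 - 123375/2 + (½)*(-705)*1287) = 1/(-25/2 - 123375/2 - 907335/2) = 1/(-1030735/2) = -2/1030735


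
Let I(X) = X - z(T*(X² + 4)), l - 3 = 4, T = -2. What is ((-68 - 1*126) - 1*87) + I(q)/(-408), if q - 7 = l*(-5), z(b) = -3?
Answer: -114623/408 ≈ -280.94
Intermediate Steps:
l = 7 (l = 3 + 4 = 7)
q = -28 (q = 7 + 7*(-5) = 7 - 35 = -28)
I(X) = 3 + X (I(X) = X - 1*(-3) = X + 3 = 3 + X)
((-68 - 1*126) - 1*87) + I(q)/(-408) = ((-68 - 1*126) - 1*87) + (3 - 28)/(-408) = ((-68 - 126) - 87) - 25*(-1/408) = (-194 - 87) + 25/408 = -281 + 25/408 = -114623/408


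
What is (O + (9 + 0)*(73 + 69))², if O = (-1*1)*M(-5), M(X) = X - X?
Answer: 1633284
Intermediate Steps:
M(X) = 0
O = 0 (O = -1*1*0 = -1*0 = 0)
(O + (9 + 0)*(73 + 69))² = (0 + (9 + 0)*(73 + 69))² = (0 + 9*142)² = (0 + 1278)² = 1278² = 1633284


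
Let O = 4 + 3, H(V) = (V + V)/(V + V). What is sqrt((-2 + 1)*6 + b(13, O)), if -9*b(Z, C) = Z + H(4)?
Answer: 2*I*sqrt(17)/3 ≈ 2.7487*I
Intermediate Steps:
H(V) = 1 (H(V) = (2*V)/((2*V)) = (2*V)*(1/(2*V)) = 1)
O = 7
b(Z, C) = -1/9 - Z/9 (b(Z, C) = -(Z + 1)/9 = -(1 + Z)/9 = -1/9 - Z/9)
sqrt((-2 + 1)*6 + b(13, O)) = sqrt((-2 + 1)*6 + (-1/9 - 1/9*13)) = sqrt(-1*6 + (-1/9 - 13/9)) = sqrt(-6 - 14/9) = sqrt(-68/9) = 2*I*sqrt(17)/3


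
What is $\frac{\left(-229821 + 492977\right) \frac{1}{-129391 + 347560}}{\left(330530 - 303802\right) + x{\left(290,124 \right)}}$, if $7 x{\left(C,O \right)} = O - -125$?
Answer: $\frac{263156}{5838981615} \approx 4.5069 \cdot 10^{-5}$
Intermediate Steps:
$x{\left(C,O \right)} = \frac{125}{7} + \frac{O}{7}$ ($x{\left(C,O \right)} = \frac{O - -125}{7} = \frac{O + 125}{7} = \frac{125 + O}{7} = \frac{125}{7} + \frac{O}{7}$)
$\frac{\left(-229821 + 492977\right) \frac{1}{-129391 + 347560}}{\left(330530 - 303802\right) + x{\left(290,124 \right)}} = \frac{\left(-229821 + 492977\right) \frac{1}{-129391 + 347560}}{\left(330530 - 303802\right) + \left(\frac{125}{7} + \frac{1}{7} \cdot 124\right)} = \frac{263156 \cdot \frac{1}{218169}}{26728 + \left(\frac{125}{7} + \frac{124}{7}\right)} = \frac{263156 \cdot \frac{1}{218169}}{26728 + \frac{249}{7}} = \frac{263156}{218169 \cdot \frac{187345}{7}} = \frac{263156}{218169} \cdot \frac{7}{187345} = \frac{263156}{5838981615}$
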